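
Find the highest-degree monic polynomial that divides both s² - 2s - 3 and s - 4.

1

Apply the Euclidean algorithm:
  s² - 2s - 3 = (s + 2)(s - 4) + (5)
  s - 4 = ((1/5)s - 4/5)(5) + (0)
The last nonzero remainder is the constant 5, so the polynomials are coprime and gcd = 1.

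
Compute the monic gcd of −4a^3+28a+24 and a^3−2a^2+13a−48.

a−3

Apply the Euclidean algorithm:
  −4a^3+28a+24 = (−4)(a^3−2a^2+13a−48) + (−8a^2+80a−168)
  a^3−2a^2+13a−48 = (−(1/8)a−1)(−8a^2+80a−168) + (72a−216)
  −8a^2+80a−168 = (−(1/9)a+7/9)(72a−216) + (0)
Last nonzero remainder: 72a−216. Dividing through by 72 gives the monic gcd a−3.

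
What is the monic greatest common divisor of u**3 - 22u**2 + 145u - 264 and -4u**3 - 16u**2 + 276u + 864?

Euclidean algorithm in ℚ[u]:
  u**3 - 22u**2 + 145u - 264 = (-1/4)(-4u**3 - 16u**2 + 276u + 864) + (-26u**2 + 214u - 48)
  -4u**3 - 16u**2 + 276u + 864 = ((2/13)u + 318/169)(-26u**2 + 214u - 48) + (-(20160/169)u + 161280/169)
  -26u**2 + 214u - 48 = ((2197/10080)u - 169/3360)(-(20160/169)u + 161280/169) + (0)
Last nonzero remainder: -(20160/169)u + 161280/169. Dividing through by -20160/169 gives the monic gcd u - 8.

u - 8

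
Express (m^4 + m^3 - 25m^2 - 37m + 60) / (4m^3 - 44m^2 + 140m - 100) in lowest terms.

Euclidean algorithm in ℚ[m]:
  m^4 + m^3 - 25m^2 - 37m + 60 = ((1/4)m + 3)(4m^3 - 44m^2 + 140m - 100) + (72m^2 - 432m + 360)
  4m^3 - 44m^2 + 140m - 100 = ((1/18)m - 5/18)(72m^2 - 432m + 360) + (0)
Last nonzero remainder: 72m^2 - 432m + 360. Dividing through by 72 gives the monic gcd m^2 - 6m + 5.
Cancel m^2 - 6m + 5 from numerator and denominator to get the reduced form.

(m^2 + 7m + 12)/(4m - 20)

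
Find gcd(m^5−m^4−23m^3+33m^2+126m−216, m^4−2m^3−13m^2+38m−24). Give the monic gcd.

m^3−m^2−14m+24

Euclidean algorithm in ℚ[m]:
  m^5−m^4−23m^3+33m^2+126m−216 = (m+1)(m^4−2m^3−13m^2+38m−24) + (−8m^3+8m^2+112m−192)
  m^4−2m^3−13m^2+38m−24 = (−(1/8)m+1/8)(−8m^3+8m^2+112m−192) + (0)
Last nonzero remainder: −8m^3+8m^2+112m−192. Dividing through by −8 gives the monic gcd m^3−m^2−14m+24.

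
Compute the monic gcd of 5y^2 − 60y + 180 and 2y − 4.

1

Repeated division with remainder:
  5y^2 − 60y + 180 = ((5/2)y − 25)(2y − 4) + (80)
  2y − 4 = ((1/40)y − 1/20)(80) + (0)
The last nonzero remainder is the constant 80, so the polynomials are coprime and gcd = 1.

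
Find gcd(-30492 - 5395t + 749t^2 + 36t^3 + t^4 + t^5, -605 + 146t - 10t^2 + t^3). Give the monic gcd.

Euclidean algorithm in ℚ[t]:
  t^5 + t^4 + 36t^3 + 749t^2 - 5395t - 30492 = (t^2 + 11t)(t^3 - 10t^2 + 146t - 605) + (-252t^2 + 1260t - 30492)
  t^3 - 10t^2 + 146t - 605 = (-(1/252)t + 5/252)(-252t^2 + 1260t - 30492) + (0)
Last nonzero remainder: -252t^2 + 1260t - 30492. Dividing through by -252 gives the monic gcd t^2 - 5t + 121.

121 - 5t + t^2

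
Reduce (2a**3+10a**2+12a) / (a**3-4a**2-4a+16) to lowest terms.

(2a**2+6a)/(a**2-6a+8)

Apply the Euclidean algorithm:
  2a**3+10a**2+12a = (2)(a**3-4a**2-4a+16) + (18a**2+20a-32)
  a**3-4a**2-4a+16 = ((1/18)a-23/81)(18a**2+20a-32) + ((280/81)a+560/81)
  18a**2+20a-32 = ((729/140)a-162/35)((280/81)a+560/81) + (0)
Last nonzero remainder: (280/81)a+560/81. Dividing through by 280/81 gives the monic gcd a+2.
Cancel a+2 from numerator and denominator to get the reduced form.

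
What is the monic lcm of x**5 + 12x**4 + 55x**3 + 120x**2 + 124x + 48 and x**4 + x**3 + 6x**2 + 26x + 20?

Euclidean algorithm in ℚ[x]:
  x**5 + 12x**4 + 55x**3 + 120x**2 + 124x + 48 = (x + 11)(x**4 + x**3 + 6x**2 + 26x + 20) + (38x**3 + 28x**2 - 182x - 172)
  x**4 + x**3 + 6x**2 + 26x + 20 = ((1/38)x + 5/722)(38x**3 + 28x**2 - 182x - 172) + ((3825/361)x**2 + (11475/361)x + 7650/361)
  38x**3 + 28x**2 - 182x - 172 = ((13718/3825)x - 31046/3825)((3825/361)x**2 + (11475/361)x + 7650/361) + (0)
Last nonzero remainder: (3825/361)x**2 + (11475/361)x + 7650/361. Dividing through by 3825/361 gives the monic gcd x**2 + 3x + 2.
Then lcm(f, g) = f·g / gcd(f, g); expanding and making the result monic gives the answer.

x**7 + 10x**6 + 41x**5 + 130x**4 + 434x**3 + 1000x**2 + 1144x + 480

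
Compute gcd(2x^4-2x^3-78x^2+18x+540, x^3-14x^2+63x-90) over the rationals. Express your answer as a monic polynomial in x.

Euclidean algorithm in ℚ[x]:
  2x^4-2x^3-78x^2+18x+540 = (2x+26)(x^3-14x^2+63x-90) + (160x^2-1440x+2880)
  x^3-14x^2+63x-90 = ((1/160)x-1/32)(160x^2-1440x+2880) + (0)
Last nonzero remainder: 160x^2-1440x+2880. Dividing through by 160 gives the monic gcd x^2-9x+18.

x^2-9x+18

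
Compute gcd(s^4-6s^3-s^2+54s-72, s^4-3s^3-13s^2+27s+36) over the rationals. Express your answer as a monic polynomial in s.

s^3-4s^2-9s+36

Repeated division with remainder:
  s^4-6s^3-s^2+54s-72 = (s^4-3s^3-13s^2+27s+36) + (-3s^3+12s^2+27s-108)
  s^4-3s^3-13s^2+27s+36 = (-(1/3)s-1/3)(-3s^3+12s^2+27s-108) + (0)
Last nonzero remainder: -3s^3+12s^2+27s-108. Dividing through by -3 gives the monic gcd s^3-4s^2-9s+36.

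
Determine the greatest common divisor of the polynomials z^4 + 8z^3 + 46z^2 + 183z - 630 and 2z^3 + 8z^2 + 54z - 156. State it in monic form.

By polynomial division,
  z^4 + 8z^3 + 46z^2 + 183z - 630 = ((1/2)z + 2)(2z^3 + 8z^2 + 54z - 156) + (3z^2 + 153z - 318)
  2z^3 + 8z^2 + 54z - 156 = ((2/3)z - 94/3)(3z^2 + 153z - 318) + (5060z - 10120)
  3z^2 + 153z - 318 = ((3/5060)z + 159/5060)(5060z - 10120) + (0)
Last nonzero remainder: 5060z - 10120. Dividing through by 5060 gives the monic gcd z - 2.

z - 2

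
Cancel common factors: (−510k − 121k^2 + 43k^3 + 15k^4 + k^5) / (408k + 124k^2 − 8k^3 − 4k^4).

(30 − 7k − k^2)/(−24 + 4k)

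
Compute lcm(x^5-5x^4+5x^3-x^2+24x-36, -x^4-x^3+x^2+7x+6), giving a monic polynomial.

Euclidean algorithm in ℚ[x]:
  x^5-5x^4+5x^3-x^2+24x-36 = (-x+6)(-x^4-x^3+x^2+7x+6) + (12x^3-12x-72)
  -x^4-x^3+x^2+7x+6 = (-(1/12)x-1/12)(12x^3-12x-72) + (0)
Last nonzero remainder: 12x^3-12x-72. Dividing through by 12 gives the monic gcd x^3-x-6.
Then lcm(f, g) = f·g / gcd(f, g); expanding and making the result monic gives the answer.

x^6-4x^5+4x^3+23x^2-12x-36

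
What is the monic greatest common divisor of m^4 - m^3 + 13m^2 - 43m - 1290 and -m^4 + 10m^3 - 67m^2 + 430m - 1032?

m^3 - 6m^2 + 43m - 258

Euclidean algorithm in ℚ[m]:
  m^4 - m^3 + 13m^2 - 43m - 1290 = (-1)(-m^4 + 10m^3 - 67m^2 + 430m - 1032) + (9m^3 - 54m^2 + 387m - 2322)
  -m^4 + 10m^3 - 67m^2 + 430m - 1032 = (-(1/9)m + 4/9)(9m^3 - 54m^2 + 387m - 2322) + (0)
Last nonzero remainder: 9m^3 - 54m^2 + 387m - 2322. Dividing through by 9 gives the monic gcd m^3 - 6m^2 + 43m - 258.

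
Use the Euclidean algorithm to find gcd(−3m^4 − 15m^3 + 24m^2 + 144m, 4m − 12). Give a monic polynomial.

m − 3

Apply the Euclidean algorithm:
  −3m^4 − 15m^3 + 24m^2 + 144m = (−(3/4)m^3 − 6m^2 − 12m)(4m − 12) + (0)
Last nonzero remainder: 4m − 12. Dividing through by 4 gives the monic gcd m − 3.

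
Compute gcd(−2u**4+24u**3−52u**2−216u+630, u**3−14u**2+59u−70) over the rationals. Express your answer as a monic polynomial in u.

Apply the Euclidean algorithm:
  −2u**4+24u**3−52u**2−216u+630 = (−2u−4)(u**3−14u**2+59u−70) + (10u**2−120u+350)
  u**3−14u**2+59u−70 = ((1/10)u−1/5)(10u**2−120u+350) + (0)
Last nonzero remainder: 10u**2−120u+350. Dividing through by 10 gives the monic gcd u**2−12u+35.

u**2−12u+35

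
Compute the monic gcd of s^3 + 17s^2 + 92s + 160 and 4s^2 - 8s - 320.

s + 8

Euclidean algorithm in ℚ[s]:
  s^3 + 17s^2 + 92s + 160 = ((1/4)s + 19/4)(4s^2 - 8s - 320) + (210s + 1680)
  4s^2 - 8s - 320 = ((2/105)s - 4/21)(210s + 1680) + (0)
Last nonzero remainder: 210s + 1680. Dividing through by 210 gives the monic gcd s + 8.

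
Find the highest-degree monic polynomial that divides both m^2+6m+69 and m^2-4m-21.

1

Apply the Euclidean algorithm:
  m^2+6m+69 = (m^2-4m-21) + (10m+90)
  m^2-4m-21 = ((1/10)m-13/10)(10m+90) + (96)
  10m+90 = ((5/48)m+15/16)(96) + (0)
The last nonzero remainder is the constant 96, so the polynomials are coprime and gcd = 1.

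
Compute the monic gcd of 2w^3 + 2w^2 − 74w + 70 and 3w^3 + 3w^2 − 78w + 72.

Euclidean algorithm in ℚ[w]:
  2w^3 + 2w^2 − 74w + 70 = (2/3)(3w^3 + 3w^2 − 78w + 72) + (−22w + 22)
  3w^3 + 3w^2 − 78w + 72 = (−(3/22)w^2 − (3/11)w + 36/11)(−22w + 22) + (0)
Last nonzero remainder: −22w + 22. Dividing through by −22 gives the monic gcd w − 1.

w − 1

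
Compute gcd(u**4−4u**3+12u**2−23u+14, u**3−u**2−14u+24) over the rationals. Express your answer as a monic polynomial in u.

u−2

Apply the Euclidean algorithm:
  u**4−4u**3+12u**2−23u+14 = (u−3)(u**3−u**2−14u+24) + (23u**2−89u+86)
  u**3−u**2−14u+24 = ((1/23)u+66/529)(23u**2−89u+86) + (−(3510/529)u+7020/529)
  23u**2−89u+86 = (−(12167/3510)u+22747/3510)(−(3510/529)u+7020/529) + (0)
Last nonzero remainder: −(3510/529)u+7020/529. Dividing through by −3510/529 gives the monic gcd u−2.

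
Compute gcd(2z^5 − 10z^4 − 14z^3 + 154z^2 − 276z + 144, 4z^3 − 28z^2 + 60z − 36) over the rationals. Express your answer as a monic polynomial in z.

Euclidean algorithm in ℚ[z]:
  2z^5 − 10z^4 − 14z^3 + 154z^2 − 276z + 144 = ((1/2)z^2 + z − 4)(4z^3 − 28z^2 + 60z − 36) + (0)
Last nonzero remainder: 4z^3 − 28z^2 + 60z − 36. Dividing through by 4 gives the monic gcd z^3 − 7z^2 + 15z − 9.

z^3 − 7z^2 + 15z − 9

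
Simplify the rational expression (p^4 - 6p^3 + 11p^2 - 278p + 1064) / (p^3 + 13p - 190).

(p^2 - 11p + 28)/(p - 5)

By polynomial division,
  p^4 - 6p^3 + 11p^2 - 278p + 1064 = (p - 6)(p^3 + 13p - 190) + (-2p^2 - 10p - 76)
  p^3 + 13p - 190 = (-(1/2)p + 5/2)(-2p^2 - 10p - 76) + (0)
Last nonzero remainder: -2p^2 - 10p - 76. Dividing through by -2 gives the monic gcd p^2 + 5p + 38.
Cancel p^2 + 5p + 38 from numerator and denominator to get the reduced form.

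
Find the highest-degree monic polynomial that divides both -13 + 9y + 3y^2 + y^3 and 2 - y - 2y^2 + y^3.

Apply the Euclidean algorithm:
  y^3 + 3y^2 + 9y - 13 = (y^3 - 2y^2 - y + 2) + (5y^2 + 10y - 15)
  y^3 - 2y^2 - y + 2 = ((1/5)y - 4/5)(5y^2 + 10y - 15) + (10y - 10)
  5y^2 + 10y - 15 = ((1/2)y + 3/2)(10y - 10) + (0)
Last nonzero remainder: 10y - 10. Dividing through by 10 gives the monic gcd y - 1.

-1 + y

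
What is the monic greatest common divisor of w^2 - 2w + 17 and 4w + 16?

1

Repeated division with remainder:
  w^2 - 2w + 17 = ((1/4)w - 3/2)(4w + 16) + (41)
  4w + 16 = ((4/41)w + 16/41)(41) + (0)
The last nonzero remainder is the constant 41, so the polynomials are coprime and gcd = 1.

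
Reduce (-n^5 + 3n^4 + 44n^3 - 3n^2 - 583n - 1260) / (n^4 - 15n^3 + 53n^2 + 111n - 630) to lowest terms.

Euclidean algorithm in ℚ[n]:
  -n^5 + 3n^4 + 44n^3 - 3n^2 - 583n - 1260 = (-n - 12)(n^4 - 15n^3 + 53n^2 + 111n - 630) + (-83n^3 + 744n^2 + 119n - 8820)
  n^4 - 15n^3 + 53n^2 + 111n - 630 = (-(1/83)n + 501/6889)(-83n^3 + 744n^2 + 119n - 8820) + ((2250/6889)n^2 - (27000/6889)n + 78750/6889)
  -83n^3 + 744n^2 + 119n - 8820 = (-(571787/2250)n - 96446/125)((2250/6889)n^2 - (27000/6889)n + 78750/6889) + (0)
Last nonzero remainder: (2250/6889)n^2 - (27000/6889)n + 78750/6889. Dividing through by 2250/6889 gives the monic gcd n^2 - 12n + 35.
Cancel n^2 - 12n + 35 from numerator and denominator to get the reduced form.

(-n^3 - 9n^2 - 29n - 36)/(n^2 - 3n - 18)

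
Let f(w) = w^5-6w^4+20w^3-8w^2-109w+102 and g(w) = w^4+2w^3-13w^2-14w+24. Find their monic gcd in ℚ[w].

By polynomial division,
  w^5-6w^4+20w^3-8w^2-109w+102 = (w-8)(w^4+2w^3-13w^2-14w+24) + (49w^3-98w^2-245w+294)
  w^4+2w^3-13w^2-14w+24 = ((1/49)w+4/49)(49w^3-98w^2-245w+294) + (0)
Last nonzero remainder: 49w^3-98w^2-245w+294. Dividing through by 49 gives the monic gcd w^3-2w^2-5w+6.

w^3-2w^2-5w+6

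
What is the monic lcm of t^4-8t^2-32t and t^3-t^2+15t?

By polynomial division,
  t^4-8t^2-32t = (t+1)(t^3-t^2+15t) + (-22t^2-47t)
  t^3-t^2+15t = (-(1/22)t+69/484)(-22t^2-47t) + ((10503/484)t)
  -22t^2-47t = (-(10648/10503)t-22748/10503)((10503/484)t) + (0)
Last nonzero remainder: (10503/484)t. Dividing through by 10503/484 gives the monic gcd t.
Then lcm(f, g) = f·g / gcd(f, g); expanding and making the result monic gives the answer.

t^6-t^5+7t^4-24t^3-88t^2-480t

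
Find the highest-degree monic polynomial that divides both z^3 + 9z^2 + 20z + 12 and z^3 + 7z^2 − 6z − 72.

By polynomial division,
  z^3 + 9z^2 + 20z + 12 = (z^3 + 7z^2 − 6z − 72) + (2z^2 + 26z + 84)
  z^3 + 7z^2 − 6z − 72 = ((1/2)z − 3)(2z^2 + 26z + 84) + (30z + 180)
  2z^2 + 26z + 84 = ((1/15)z + 7/15)(30z + 180) + (0)
Last nonzero remainder: 30z + 180. Dividing through by 30 gives the monic gcd z + 6.

z + 6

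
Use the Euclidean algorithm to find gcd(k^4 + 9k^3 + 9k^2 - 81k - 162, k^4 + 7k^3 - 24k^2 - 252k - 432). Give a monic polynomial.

Repeated division with remainder:
  k^4 + 9k^3 + 9k^2 - 81k - 162 = (k^4 + 7k^3 - 24k^2 - 252k - 432) + (2k^3 + 33k^2 + 171k + 270)
  k^4 + 7k^3 - 24k^2 - 252k - 432 = ((1/2)k - 19/4)(2k^3 + 33k^2 + 171k + 270) + ((189/4)k^2 + (1701/4)k + 1701/2)
  2k^3 + 33k^2 + 171k + 270 = ((8/189)k + 20/63)((189/4)k^2 + (1701/4)k + 1701/2) + (0)
Last nonzero remainder: (189/4)k^2 + (1701/4)k + 1701/2. Dividing through by 189/4 gives the monic gcd k^2 + 9k + 18.

k^2 + 9k + 18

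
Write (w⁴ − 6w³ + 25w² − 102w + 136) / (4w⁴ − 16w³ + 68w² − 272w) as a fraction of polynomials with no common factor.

(w − 2)/(4w)

Euclidean algorithm in ℚ[w]:
  w⁴ − 6w³ + 25w² − 102w + 136 = (1/4)(4w⁴ − 16w³ + 68w² − 272w) + (−2w³ + 8w² − 34w + 136)
  4w⁴ − 16w³ + 68w² − 272w = (−2w)(−2w³ + 8w² − 34w + 136) + (0)
Last nonzero remainder: −2w³ + 8w² − 34w + 136. Dividing through by −2 gives the monic gcd w³ − 4w² + 17w − 68.
Cancel w³ − 4w² + 17w − 68 from numerator and denominator to get the reduced form.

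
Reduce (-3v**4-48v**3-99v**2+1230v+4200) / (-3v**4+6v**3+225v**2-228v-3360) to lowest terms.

Apply the Euclidean algorithm:
  -3v**4-48v**3-99v**2+1230v+4200 = (-3v**4+6v**3+225v**2-228v-3360) + (-54v**3-324v**2+1458v+7560)
  -3v**4+6v**3+225v**2-228v-3360 = ((1/18)v-4/9)(-54v**3-324v**2+1458v+7560) + (0)
Last nonzero remainder: -54v**3-324v**2+1458v+7560. Dividing through by -54 gives the monic gcd v**3+6v**2-27v-140.
Cancel v**3+6v**2-27v-140 from numerator and denominator to get the reduced form.

(v+10)/(v-8)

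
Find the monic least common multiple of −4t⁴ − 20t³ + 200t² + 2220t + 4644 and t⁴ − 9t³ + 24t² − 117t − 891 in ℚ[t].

By polynomial division,
  −4t⁴ − 20t³ + 200t² + 2220t + 4644 = (−4)(t⁴ − 9t³ + 24t² − 117t − 891) + (−56t³ + 296t² + 1752t + 1080)
  t⁴ − 9t³ + 24t² − 117t − 891 = (−(1/56)t + 13/196)(−56t³ + 296t² + 1752t + 1080) + ((1747/49)t² − (10482/49)t − 47169/49)
  −56t³ + 296t² + 1752t + 1080 = (−(2744/1747)t − 1960/1747)((1747/49)t² − (10482/49)t − 47169/49) + (0)
Last nonzero remainder: (1747/49)t² − (10482/49)t − 47169/49. Dividing through by 1747/49 gives the monic gcd t² − 6t − 27.
Then lcm(f, g) = f·g / gcd(f, g); expanding and making the result monic gives the answer.

t⁶ + 2t⁵ − 32t⁴ − 240t³ − 1146t² − 14832t − 38313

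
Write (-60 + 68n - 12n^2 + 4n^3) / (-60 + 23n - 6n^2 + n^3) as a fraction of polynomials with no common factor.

Apply the Euclidean algorithm:
  4n^3 - 12n^2 + 68n - 60 = (4)(n^3 - 6n^2 + 23n - 60) + (12n^2 - 24n + 180)
  n^3 - 6n^2 + 23n - 60 = ((1/12)n - 1/3)(12n^2 - 24n + 180) + (0)
Last nonzero remainder: 12n^2 - 24n + 180. Dividing through by 12 gives the monic gcd n^2 - 2n + 15.
Cancel n^2 - 2n + 15 from numerator and denominator to get the reduced form.

(-4 + 4n)/(-4 + n)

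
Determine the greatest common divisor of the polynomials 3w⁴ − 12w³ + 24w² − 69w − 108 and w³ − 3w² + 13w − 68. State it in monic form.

w − 4

Euclidean algorithm in ℚ[w]:
  3w⁴ − 12w³ + 24w² − 69w − 108 = (3w − 3)(w³ − 3w² + 13w − 68) + (−24w² + 174w − 312)
  w³ − 3w² + 13w − 68 = (−(1/24)w − 17/96)(−24w² + 174w − 312) + ((493/16)w − 493/4)
  −24w² + 174w − 312 = (−(384/493)w + 1248/493)((493/16)w − 493/4) + (0)
Last nonzero remainder: (493/16)w − 493/4. Dividing through by 493/16 gives the monic gcd w − 4.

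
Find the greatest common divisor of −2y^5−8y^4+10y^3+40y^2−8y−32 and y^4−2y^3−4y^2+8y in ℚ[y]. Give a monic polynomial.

y^2−4

Repeated division with remainder:
  −2y^5−8y^4+10y^3+40y^2−8y−32 = (−2y−12)(y^4−2y^3−4y^2+8y) + (−22y^3+8y^2+88y−32)
  y^4−2y^3−4y^2+8y = (−(1/22)y+9/121)(−22y^3+8y^2+88y−32) + (−(72/121)y^2+288/121)
  −22y^3+8y^2+88y−32 = ((1331/36)y−121/9)(−(72/121)y^2+288/121) + (0)
Last nonzero remainder: −(72/121)y^2+288/121. Dividing through by −72/121 gives the monic gcd y^2−4.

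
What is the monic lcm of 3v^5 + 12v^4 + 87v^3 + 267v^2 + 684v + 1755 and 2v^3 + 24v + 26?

Euclidean algorithm in ℚ[v]:
  3v^5 + 12v^4 + 87v^3 + 267v^2 + 684v + 1755 = ((3/2)v^2 + 6v + 51/2)(2v^3 + 24v + 26) + (84v^2 - 84v + 1092)
  2v^3 + 24v + 26 = ((1/42)v + 1/42)(84v^2 - 84v + 1092) + (0)
Last nonzero remainder: 84v^2 - 84v + 1092. Dividing through by 84 gives the monic gcd v^2 - v + 13.
Then lcm(f, g) = f·g / gcd(f, g); expanding and making the result monic gives the answer.

v^6 + 5v^5 + 33v^4 + 118v^3 + 317v^2 + 813v + 585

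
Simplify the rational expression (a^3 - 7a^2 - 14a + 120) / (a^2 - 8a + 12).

(a^2 - a - 20)/(a - 2)

Repeated division with remainder:
  a^3 - 7a^2 - 14a + 120 = (a + 1)(a^2 - 8a + 12) + (-18a + 108)
  a^2 - 8a + 12 = (-(1/18)a + 1/9)(-18a + 108) + (0)
Last nonzero remainder: -18a + 108. Dividing through by -18 gives the monic gcd a - 6.
Cancel a - 6 from numerator and denominator to get the reduced form.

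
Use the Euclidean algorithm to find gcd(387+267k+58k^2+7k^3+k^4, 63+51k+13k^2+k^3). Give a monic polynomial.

9+6k+k^2

By polynomial division,
  k^4+7k^3+58k^2+267k+387 = (k−6)(k^3+13k^2+51k+63) + (85k^2+510k+765)
  k^3+13k^2+51k+63 = ((1/85)k+7/85)(85k^2+510k+765) + (0)
Last nonzero remainder: 85k^2+510k+765. Dividing through by 85 gives the monic gcd k^2+6k+9.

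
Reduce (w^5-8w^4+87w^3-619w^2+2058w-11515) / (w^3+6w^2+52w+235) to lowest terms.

(w^3-9w^2+49w-245)/(w+5)

Repeated division with remainder:
  w^5-8w^4+87w^3-619w^2+2058w-11515 = (w^2-14w+119)(w^3+6w^2+52w+235) + (-840w^2-840w-39480)
  w^3+6w^2+52w+235 = (-(1/840)w-1/168)(-840w^2-840w-39480) + (0)
Last nonzero remainder: -840w^2-840w-39480. Dividing through by -840 gives the monic gcd w^2+w+47.
Cancel w^2+w+47 from numerator and denominator to get the reduced form.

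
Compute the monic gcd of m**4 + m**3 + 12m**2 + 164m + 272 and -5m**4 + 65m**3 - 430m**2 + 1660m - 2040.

m**2 - 5m + 34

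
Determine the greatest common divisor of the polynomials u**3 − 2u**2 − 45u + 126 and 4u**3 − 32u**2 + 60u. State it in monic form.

Apply the Euclidean algorithm:
  u**3 − 2u**2 − 45u + 126 = (1/4)(4u**3 − 32u**2 + 60u) + (6u**2 − 60u + 126)
  4u**3 − 32u**2 + 60u = ((2/3)u + 4/3)(6u**2 − 60u + 126) + (56u − 168)
  6u**2 − 60u + 126 = ((3/28)u − 3/4)(56u − 168) + (0)
Last nonzero remainder: 56u − 168. Dividing through by 56 gives the monic gcd u − 3.

u − 3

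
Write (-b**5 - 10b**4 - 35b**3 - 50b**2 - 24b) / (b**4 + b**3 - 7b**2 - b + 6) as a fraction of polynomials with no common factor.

(-b**3 - 6b**2 - 8b)/(b**2 - 3b + 2)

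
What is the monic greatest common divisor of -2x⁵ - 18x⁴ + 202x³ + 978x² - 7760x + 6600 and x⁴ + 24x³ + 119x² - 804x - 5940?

x³ + 15x² - 16x - 660

Apply the Euclidean algorithm:
  -2x⁵ - 18x⁴ + 202x³ + 978x² - 7760x + 6600 = (-2x + 30)(x⁴ + 24x³ + 119x² - 804x - 5940) + (-280x³ - 4200x² + 4480x + 184800)
  x⁴ + 24x³ + 119x² - 804x - 5940 = (-(1/280)x - 9/280)(-280x³ - 4200x² + 4480x + 184800) + (0)
Last nonzero remainder: -280x³ - 4200x² + 4480x + 184800. Dividing through by -280 gives the monic gcd x³ + 15x² - 16x - 660.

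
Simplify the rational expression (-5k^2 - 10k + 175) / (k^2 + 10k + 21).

(-5k + 25)/(k + 3)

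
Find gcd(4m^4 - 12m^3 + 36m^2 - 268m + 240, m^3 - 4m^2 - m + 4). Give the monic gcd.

Apply the Euclidean algorithm:
  4m^4 - 12m^3 + 36m^2 - 268m + 240 = (4m + 4)(m^3 - 4m^2 - m + 4) + (56m^2 - 280m + 224)
  m^3 - 4m^2 - m + 4 = ((1/56)m + 1/56)(56m^2 - 280m + 224) + (0)
Last nonzero remainder: 56m^2 - 280m + 224. Dividing through by 56 gives the monic gcd m^2 - 5m + 4.

m^2 - 5m + 4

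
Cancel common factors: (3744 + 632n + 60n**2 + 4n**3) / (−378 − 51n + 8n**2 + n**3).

(416 + 24n + 4n**2)/(−42 − n + n**2)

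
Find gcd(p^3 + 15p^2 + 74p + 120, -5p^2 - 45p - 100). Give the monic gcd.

p^2 + 9p + 20

Euclidean algorithm in ℚ[p]:
  p^3 + 15p^2 + 74p + 120 = (-(1/5)p - 6/5)(-5p^2 - 45p - 100) + (0)
Last nonzero remainder: -5p^2 - 45p - 100. Dividing through by -5 gives the monic gcd p^2 + 9p + 20.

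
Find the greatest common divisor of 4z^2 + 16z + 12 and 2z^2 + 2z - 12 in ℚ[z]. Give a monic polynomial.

z + 3

Euclidean algorithm in ℚ[z]:
  4z^2 + 16z + 12 = (2)(2z^2 + 2z - 12) + (12z + 36)
  2z^2 + 2z - 12 = ((1/6)z - 1/3)(12z + 36) + (0)
Last nonzero remainder: 12z + 36. Dividing through by 12 gives the monic gcd z + 3.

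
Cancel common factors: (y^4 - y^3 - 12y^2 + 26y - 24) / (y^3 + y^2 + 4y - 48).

(y^3 + 2y^2 - 6y + 8)/(y^2 + 4y + 16)

Apply the Euclidean algorithm:
  y^4 - y^3 - 12y^2 + 26y - 24 = (y - 2)(y^3 + y^2 + 4y - 48) + (-14y^2 + 82y - 120)
  y^3 + y^2 + 4y - 48 = (-(1/14)y - 24/49)(-14y^2 + 82y - 120) + ((1744/49)y - 5232/49)
  -14y^2 + 82y - 120 = (-(343/872)y + 245/218)((1744/49)y - 5232/49) + (0)
Last nonzero remainder: (1744/49)y - 5232/49. Dividing through by 1744/49 gives the monic gcd y - 3.
Cancel y - 3 from numerator and denominator to get the reduced form.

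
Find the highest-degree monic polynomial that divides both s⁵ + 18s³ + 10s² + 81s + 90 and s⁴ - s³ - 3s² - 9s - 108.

Euclidean algorithm in ℚ[s]:
  s⁵ + 18s³ + 10s² + 81s + 90 = (s + 1)(s⁴ - s³ - 3s² - 9s - 108) + (22s³ + 22s² + 198s + 198)
  s⁴ - s³ - 3s² - 9s - 108 = ((1/22)s - 1/11)(22s³ + 22s² + 198s + 198) + (-10s² - 90)
  22s³ + 22s² + 198s + 198 = (-(11/5)s - 11/5)(-10s² - 90) + (0)
Last nonzero remainder: -10s² - 90. Dividing through by -10 gives the monic gcd s² + 9.

s² + 9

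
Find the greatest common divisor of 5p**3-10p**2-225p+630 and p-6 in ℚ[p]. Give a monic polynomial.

By polynomial division,
  5p**3-10p**2-225p+630 = (5p**2+20p-105)(p-6) + (0)
The last nonzero remainder p-6 is already monic.

p-6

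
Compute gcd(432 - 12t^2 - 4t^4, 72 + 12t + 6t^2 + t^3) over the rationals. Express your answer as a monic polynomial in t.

12 + t^2

Apply the Euclidean algorithm:
  -4t^4 - 12t^2 + 432 = (-4t + 24)(t^3 + 6t^2 + 12t + 72) + (-108t^2 - 1296)
  t^3 + 6t^2 + 12t + 72 = (-(1/108)t - 1/18)(-108t^2 - 1296) + (0)
Last nonzero remainder: -108t^2 - 1296. Dividing through by -108 gives the monic gcd t^2 + 12.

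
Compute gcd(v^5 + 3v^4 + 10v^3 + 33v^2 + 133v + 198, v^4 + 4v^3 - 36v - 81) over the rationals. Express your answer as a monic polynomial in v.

v^2 + 4v + 9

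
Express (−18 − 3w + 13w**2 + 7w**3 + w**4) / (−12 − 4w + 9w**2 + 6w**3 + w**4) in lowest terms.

Apply the Euclidean algorithm:
  w**4 + 7w**3 + 13w**2 − 3w − 18 = (w**4 + 6w**3 + 9w**2 − 4w − 12) + (w**3 + 4w**2 + w − 6)
  w**4 + 6w**3 + 9w**2 − 4w − 12 = (w + 2)(w**3 + 4w**2 + w − 6) + (0)
The last nonzero remainder w**3 + 4w**2 + w − 6 is already monic.
Cancel w**3 + 4w**2 + w − 6 from numerator and denominator to get the reduced form.

(3 + w)/(2 + w)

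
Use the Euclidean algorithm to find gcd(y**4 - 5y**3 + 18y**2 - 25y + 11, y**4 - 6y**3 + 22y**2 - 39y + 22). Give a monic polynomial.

Repeated division with remainder:
  y**4 - 5y**3 + 18y**2 - 25y + 11 = (y**4 - 6y**3 + 22y**2 - 39y + 22) + (y**3 - 4y**2 + 14y - 11)
  y**4 - 6y**3 + 22y**2 - 39y + 22 = (y - 2)(y**3 - 4y**2 + 14y - 11) + (0)
The last nonzero remainder y**3 - 4y**2 + 14y - 11 is already monic.

y**3 - 4y**2 + 14y - 11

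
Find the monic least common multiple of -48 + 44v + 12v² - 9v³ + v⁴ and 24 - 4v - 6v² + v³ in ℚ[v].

Repeated division with remainder:
  v⁴ - 9v³ + 12v² + 44v - 48 = (v - 3)(v³ - 6v² - 4v + 24) + (-2v² + 8v + 24)
  v³ - 6v² - 4v + 24 = (-(1/2)v + 1)(-2v² + 8v + 24) + (0)
Last nonzero remainder: -2v² + 8v + 24. Dividing through by -2 gives the monic gcd v² - 4v - 12.
Then lcm(f, g) = f·g / gcd(f, g); expanding and making the result monic gives the answer.

96 - 136v + 20v² + 30v³ - 11v⁴ + v⁵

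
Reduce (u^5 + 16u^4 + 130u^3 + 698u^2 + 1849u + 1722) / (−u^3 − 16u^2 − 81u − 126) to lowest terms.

Euclidean algorithm in ℚ[u]:
  u^5 + 16u^4 + 130u^3 + 698u^2 + 1849u + 1722 = (−u^2 − 49)(−u^3 − 16u^2 − 81u − 126) + (−212u^2 − 2120u − 4452)
  −u^3 − 16u^2 − 81u − 126 = ((1/212)u + 3/106)(−212u^2 − 2120u − 4452) + (0)
Last nonzero remainder: −212u^2 − 2120u − 4452. Dividing through by −212 gives the monic gcd u^2 + 10u + 21.
Cancel u^2 + 10u + 21 from numerator and denominator to get the reduced form.

(−u^3 − 6u^2 − 49u − 82)/(u + 6)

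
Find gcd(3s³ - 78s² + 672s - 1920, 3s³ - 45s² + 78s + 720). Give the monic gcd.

Apply the Euclidean algorithm:
  3s³ - 78s² + 672s - 1920 = (3s³ - 45s² + 78s + 720) + (-33s² + 594s - 2640)
  3s³ - 45s² + 78s + 720 = (-(1/11)s - 3/11)(-33s² + 594s - 2640) + (0)
Last nonzero remainder: -33s² + 594s - 2640. Dividing through by -33 gives the monic gcd s² - 18s + 80.

s² - 18s + 80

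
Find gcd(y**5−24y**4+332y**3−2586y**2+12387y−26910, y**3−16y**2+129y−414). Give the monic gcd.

y**2−10y+69

Repeated division with remainder:
  y**5−24y**4+332y**3−2586y**2+12387y−26910 = (y**2−8y+75)(y**3−16y**2+129y−414) + (60y**2−600y+4140)
  y**3−16y**2+129y−414 = ((1/60)y−1/10)(60y**2−600y+4140) + (0)
Last nonzero remainder: 60y**2−600y+4140. Dividing through by 60 gives the monic gcd y**2−10y+69.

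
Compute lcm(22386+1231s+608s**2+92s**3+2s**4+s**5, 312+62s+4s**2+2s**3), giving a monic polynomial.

89544+27310s+3663s**2+976s**3+100s**4+6s**5+s**6

Repeated division with remainder:
  s**5+2s**4+92s**3+608s**2+1231s+22386 = ((1/2)s**2+61/2)(2s**3+4s**2+62s+312) + (330s**2−660s+12870)
  2s**3+4s**2+62s+312 = ((1/165)s+4/165)(330s**2−660s+12870) + (0)
Last nonzero remainder: 330s**2−660s+12870. Dividing through by 330 gives the monic gcd s**2−2s+39.
Then lcm(f, g) = f·g / gcd(f, g); expanding and making the result monic gives the answer.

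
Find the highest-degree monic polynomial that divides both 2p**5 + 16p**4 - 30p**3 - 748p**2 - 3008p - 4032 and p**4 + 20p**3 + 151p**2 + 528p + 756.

p**2 + 7p + 18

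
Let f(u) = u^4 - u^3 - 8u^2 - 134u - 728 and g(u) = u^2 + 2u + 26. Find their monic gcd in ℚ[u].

By polynomial division,
  u^4 - u^3 - 8u^2 - 134u - 728 = (u^2 - 3u - 28)(u^2 + 2u + 26) + (0)
The last nonzero remainder u^2 + 2u + 26 is already monic.

u^2 + 2u + 26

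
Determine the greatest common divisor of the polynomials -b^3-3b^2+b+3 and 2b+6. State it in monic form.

Repeated division with remainder:
  -b^3-3b^2+b+3 = (-(1/2)b^2+1/2)(2b+6) + (0)
Last nonzero remainder: 2b+6. Dividing through by 2 gives the monic gcd b+3.

b+3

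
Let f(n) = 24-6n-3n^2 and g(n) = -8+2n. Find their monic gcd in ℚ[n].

By polynomial division,
  -3n^2-6n+24 = (-(3/2)n-9)(2n-8) + (-48)
  2n-8 = (-(1/24)n+1/6)(-48) + (0)
The last nonzero remainder is the constant -48, so the polynomials are coprime and gcd = 1.

1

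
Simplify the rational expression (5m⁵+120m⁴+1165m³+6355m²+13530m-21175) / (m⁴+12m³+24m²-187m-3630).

Repeated division with remainder:
  5m⁵+120m⁴+1165m³+6355m²+13530m-21175 = (5m+60)(m⁴+12m³+24m²-187m-3630) + (325m³+5850m²+42900m+196625)
  m⁴+12m³+24m²-187m-3630 = ((1/325)m-6/325)(325m³+5850m²+42900m+196625) + (0)
Last nonzero remainder: 325m³+5850m²+42900m+196625. Dividing through by 325 gives the monic gcd m³+18m²+132m+605.
Cancel m³+18m²+132m+605 from numerator and denominator to get the reduced form.

(5m²+30m-35)/(m-6)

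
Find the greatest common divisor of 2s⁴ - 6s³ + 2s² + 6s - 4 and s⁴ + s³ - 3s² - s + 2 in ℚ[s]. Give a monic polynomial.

By polynomial division,
  2s⁴ - 6s³ + 2s² + 6s - 4 = (2)(s⁴ + s³ - 3s² - s + 2) + (-8s³ + 8s² + 8s - 8)
  s⁴ + s³ - 3s² - s + 2 = (-(1/8)s - 1/4)(-8s³ + 8s² + 8s - 8) + (0)
Last nonzero remainder: -8s³ + 8s² + 8s - 8. Dividing through by -8 gives the monic gcd s³ - s² - s + 1.

s³ - s² - s + 1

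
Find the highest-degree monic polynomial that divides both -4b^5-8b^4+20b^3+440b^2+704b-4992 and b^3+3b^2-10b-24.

b^2+b-12

Repeated division with remainder:
  -4b^5-8b^4+20b^3+440b^2+704b-4992 = (-4b^2+4b-32)(b^3+3b^2-10b-24) + (480b^2+480b-5760)
  b^3+3b^2-10b-24 = ((1/480)b+1/240)(480b^2+480b-5760) + (0)
Last nonzero remainder: 480b^2+480b-5760. Dividing through by 480 gives the monic gcd b^2+b-12.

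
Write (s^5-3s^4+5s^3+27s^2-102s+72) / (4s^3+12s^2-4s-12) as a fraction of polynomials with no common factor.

(s^3-5s^2+18s-24)/(4s+4)

Euclidean algorithm in ℚ[s]:
  s^5-3s^4+5s^3+27s^2-102s+72 = ((1/4)s^2-(3/2)s+6)(4s^3+12s^2-4s-12) + (-48s^2-96s+144)
  4s^3+12s^2-4s-12 = (-(1/12)s-1/12)(-48s^2-96s+144) + (0)
Last nonzero remainder: -48s^2-96s+144. Dividing through by -48 gives the monic gcd s^2+2s-3.
Cancel s^2+2s-3 from numerator and denominator to get the reduced form.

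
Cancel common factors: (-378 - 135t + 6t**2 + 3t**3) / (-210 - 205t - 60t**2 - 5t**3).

Apply the Euclidean algorithm:
  3t**3 + 6t**2 - 135t - 378 = (-3/5)(-5t**3 - 60t**2 - 205t - 210) + (-30t**2 - 258t - 504)
  -5t**3 - 60t**2 - 205t - 210 = ((1/6)t + 17/30)(-30t**2 - 258t - 504) + ((126/5)t + 378/5)
  -30t**2 - 258t - 504 = (-(25/21)t - 20/3)((126/5)t + 378/5) + (0)
Last nonzero remainder: (126/5)t + 378/5. Dividing through by 126/5 gives the monic gcd t + 3.
Cancel t + 3 from numerator and denominator to get the reduced form.

(126 + 3t - 3t**2)/(70 + 45t + 5t**2)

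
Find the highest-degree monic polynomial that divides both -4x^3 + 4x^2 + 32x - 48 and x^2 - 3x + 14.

1

Repeated division with remainder:
  -4x^3 + 4x^2 + 32x - 48 = (-4x - 8)(x^2 - 3x + 14) + (64x + 64)
  x^2 - 3x + 14 = ((1/64)x - 1/16)(64x + 64) + (18)
  64x + 64 = ((32/9)x + 32/9)(18) + (0)
The last nonzero remainder is the constant 18, so the polynomials are coprime and gcd = 1.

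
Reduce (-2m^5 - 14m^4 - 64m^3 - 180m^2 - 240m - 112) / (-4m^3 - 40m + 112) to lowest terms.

(m^3 + 5m^2 + 8m + 4)/(2m - 4)

By polynomial division,
  -2m^5 - 14m^4 - 64m^3 - 180m^2 - 240m - 112 = ((1/2)m^2 + (7/2)m + 11)(-4m^3 - 40m + 112) + (-96m^2 - 192m - 1344)
  -4m^3 - 40m + 112 = ((1/24)m - 1/12)(-96m^2 - 192m - 1344) + (0)
Last nonzero remainder: -96m^2 - 192m - 1344. Dividing through by -96 gives the monic gcd m^2 + 2m + 14.
Cancel m^2 + 2m + 14 from numerator and denominator to get the reduced form.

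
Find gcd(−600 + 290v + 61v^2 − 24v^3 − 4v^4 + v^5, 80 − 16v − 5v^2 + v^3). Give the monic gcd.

20 − 9v + v^2

Euclidean algorithm in ℚ[v]:
  v^5 − 4v^4 − 24v^3 + 61v^2 + 290v − 600 = (v^2 + v − 3)(v^3 − 5v^2 − 16v + 80) + (−18v^2 + 162v − 360)
  v^3 − 5v^2 − 16v + 80 = (−(1/18)v − 2/9)(−18v^2 + 162v − 360) + (0)
Last nonzero remainder: −18v^2 + 162v − 360. Dividing through by −18 gives the monic gcd v^2 − 9v + 20.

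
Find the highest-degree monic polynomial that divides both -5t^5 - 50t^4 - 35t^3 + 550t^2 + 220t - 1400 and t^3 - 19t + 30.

t^2 + 3t - 10

Repeated division with remainder:
  -5t^5 - 50t^4 - 35t^3 + 550t^2 + 220t - 1400 = (-5t^2 - 50t - 130)(t^3 - 19t + 30) + (-250t^2 - 750t + 2500)
  t^3 - 19t + 30 = (-(1/250)t + 3/250)(-250t^2 - 750t + 2500) + (0)
Last nonzero remainder: -250t^2 - 750t + 2500. Dividing through by -250 gives the monic gcd t^2 + 3t - 10.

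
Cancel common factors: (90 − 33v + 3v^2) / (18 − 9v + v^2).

By polynomial division,
  3v^2 − 33v + 90 = (3)(v^2 − 9v + 18) + (−6v + 36)
  v^2 − 9v + 18 = (−(1/6)v + 1/2)(−6v + 36) + (0)
Last nonzero remainder: −6v + 36. Dividing through by −6 gives the monic gcd v − 6.
Cancel v − 6 from numerator and denominator to get the reduced form.

(−15 + 3v)/(−3 + v)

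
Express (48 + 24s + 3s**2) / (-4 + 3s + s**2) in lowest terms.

(12 + 3s)/(-1 + s)

Euclidean algorithm in ℚ[s]:
  3s**2 + 24s + 48 = (3)(s**2 + 3s - 4) + (15s + 60)
  s**2 + 3s - 4 = ((1/15)s - 1/15)(15s + 60) + (0)
Last nonzero remainder: 15s + 60. Dividing through by 15 gives the monic gcd s + 4.
Cancel s + 4 from numerator and denominator to get the reduced form.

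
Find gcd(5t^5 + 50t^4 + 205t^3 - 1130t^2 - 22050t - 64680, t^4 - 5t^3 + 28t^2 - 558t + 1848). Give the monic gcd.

Apply the Euclidean algorithm:
  5t^5 + 50t^4 + 205t^3 - 1130t^2 - 22050t - 64680 = (5t + 75)(t^4 - 5t^3 + 28t^2 - 558t + 1848) + (440t^3 - 440t^2 + 10560t - 203280)
  t^4 - 5t^3 + 28t^2 - 558t + 1848 = ((1/440)t - 1/110)(440t^3 - 440t^2 + 10560t - 203280) + (0)
Last nonzero remainder: 440t^3 - 440t^2 + 10560t - 203280. Dividing through by 440 gives the monic gcd t^3 - t^2 + 24t - 462.

t^3 - t^2 + 24t - 462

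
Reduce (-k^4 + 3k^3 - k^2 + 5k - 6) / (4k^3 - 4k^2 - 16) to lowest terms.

Apply the Euclidean algorithm:
  -k^4 + 3k^3 - k^2 + 5k - 6 = (-(1/4)k + 1/2)(4k^3 - 4k^2 - 16) + (k^2 + k + 2)
  4k^3 - 4k^2 - 16 = (4k - 8)(k^2 + k + 2) + (0)
The last nonzero remainder k^2 + k + 2 is already monic.
Cancel k^2 + k + 2 from numerator and denominator to get the reduced form.

(-k^2 + 4k - 3)/(4k - 8)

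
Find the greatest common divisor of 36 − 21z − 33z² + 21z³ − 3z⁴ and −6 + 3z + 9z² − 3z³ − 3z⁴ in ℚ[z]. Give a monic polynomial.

Repeated division with remainder:
  −3z⁴ + 21z³ − 33z² − 21z + 36 = (−3z⁴ − 3z³ + 9z² + 3z − 6) + (24z³ − 42z² − 24z + 42)
  −3z⁴ − 3z³ + 9z² + 3z − 6 = (−(1/8)z − 11/32)(24z³ − 42z² − 24z + 42) + (−(135/16)z² + 135/16)
  24z³ − 42z² − 24z + 42 = (−(128/45)z + 224/45)(−(135/16)z² + 135/16) + (0)
Last nonzero remainder: −(135/16)z² + 135/16. Dividing through by −135/16 gives the monic gcd z² − 1.

−1 + z²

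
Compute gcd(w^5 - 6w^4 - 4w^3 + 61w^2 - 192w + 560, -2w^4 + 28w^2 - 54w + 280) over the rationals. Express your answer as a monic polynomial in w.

w^3 - 5w^2 + 11w - 28

By polynomial division,
  w^5 - 6w^4 - 4w^3 + 61w^2 - 192w + 560 = (-(1/2)w + 3)(-2w^4 + 28w^2 - 54w + 280) + (10w^3 - 50w^2 + 110w - 280)
  -2w^4 + 28w^2 - 54w + 280 = (-(1/5)w - 1)(10w^3 - 50w^2 + 110w - 280) + (0)
Last nonzero remainder: 10w^3 - 50w^2 + 110w - 280. Dividing through by 10 gives the monic gcd w^3 - 5w^2 + 11w - 28.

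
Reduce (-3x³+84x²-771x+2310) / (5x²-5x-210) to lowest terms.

(-3x²+63x-330)/(5x+30)

Repeated division with remainder:
  -3x³+84x²-771x+2310 = (-(3/5)x+81/5)(5x²-5x-210) + (-816x+5712)
  5x²-5x-210 = (-(5/816)x-5/136)(-816x+5712) + (0)
Last nonzero remainder: -816x+5712. Dividing through by -816 gives the monic gcd x-7.
Cancel x-7 from numerator and denominator to get the reduced form.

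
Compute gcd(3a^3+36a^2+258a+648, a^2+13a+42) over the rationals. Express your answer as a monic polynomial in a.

1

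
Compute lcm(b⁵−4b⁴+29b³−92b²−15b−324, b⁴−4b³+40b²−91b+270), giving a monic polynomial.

b⁷−7b⁶+51b⁵−219b⁴+551b³−1199b²+822b−3240

Repeated division with remainder:
  b⁵−4b⁴+29b³−92b²−15b−324 = (b)(b⁴−4b³+40b²−91b+270) + (−11b³−b²−285b−324)
  b⁴−4b³+40b²−91b+270 = (−(1/11)b+45/121)(−11b³−b²−285b−324) + ((1750/121)b²−(1750/121)b+47250/121)
  −11b³−b²−285b−324 = (−(1331/1750)b−726/875)((1750/121)b²−(1750/121)b+47250/121) + (0)
Last nonzero remainder: (1750/121)b²−(1750/121)b+47250/121. Dividing through by 1750/121 gives the monic gcd b²−b+27.
Then lcm(f, g) = f·g / gcd(f, g); expanding and making the result monic gives the answer.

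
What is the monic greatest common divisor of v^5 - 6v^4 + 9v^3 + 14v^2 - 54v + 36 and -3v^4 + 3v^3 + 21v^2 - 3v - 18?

v^3 - 2v^2 - 5v + 6

By polynomial division,
  v^5 - 6v^4 + 9v^3 + 14v^2 - 54v + 36 = (-(1/3)v + 5/3)(-3v^4 + 3v^3 + 21v^2 - 3v - 18) + (11v^3 - 22v^2 - 55v + 66)
  -3v^4 + 3v^3 + 21v^2 - 3v - 18 = (-(3/11)v - 3/11)(11v^3 - 22v^2 - 55v + 66) + (0)
Last nonzero remainder: 11v^3 - 22v^2 - 55v + 66. Dividing through by 11 gives the monic gcd v^3 - 2v^2 - 5v + 6.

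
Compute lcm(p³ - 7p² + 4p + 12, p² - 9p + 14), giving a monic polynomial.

Repeated division with remainder:
  p³ - 7p² + 4p + 12 = (p + 2)(p² - 9p + 14) + (8p - 16)
  p² - 9p + 14 = ((1/8)p - 7/8)(8p - 16) + (0)
Last nonzero remainder: 8p - 16. Dividing through by 8 gives the monic gcd p - 2.
Then lcm(f, g) = f·g / gcd(f, g); expanding and making the result monic gives the answer.

p⁴ - 14p³ + 53p² - 16p - 84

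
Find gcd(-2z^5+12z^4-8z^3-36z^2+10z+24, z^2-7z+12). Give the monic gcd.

Euclidean algorithm in ℚ[z]:
  -2z^5+12z^4-8z^3-36z^2+10z+24 = (-2z^3-2z^2+2z+2)(z^2-7z+12) + (0)
The last nonzero remainder z^2-7z+12 is already monic.

z^2-7z+12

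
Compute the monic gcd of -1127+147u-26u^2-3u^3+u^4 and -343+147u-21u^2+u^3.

Euclidean algorithm in ℚ[u]:
  u^4-3u^3-26u^2+147u-1127 = (u+18)(u^3-21u^2+147u-343) + (205u^2-2156u+5047)
  u^3-21u^2+147u-343 = ((1/205)u-2149/42025)(205u^2-2156u+5047) + ((509796/42025)u-3568572/42025)
  205u^2-2156u+5047 = ((8615125/509796)u-4328575/72828)((509796/42025)u-3568572/42025) + (0)
Last nonzero remainder: (509796/42025)u-3568572/42025. Dividing through by 509796/42025 gives the monic gcd u-7.

-7+u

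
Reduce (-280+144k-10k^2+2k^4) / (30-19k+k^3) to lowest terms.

Euclidean algorithm in ℚ[k]:
  2k^4-10k^2+144k-280 = (2k)(k^3-19k+30) + (28k^2+84k-280)
  k^3-19k+30 = ((1/28)k-3/28)(28k^2+84k-280) + (0)
Last nonzero remainder: 28k^2+84k-280. Dividing through by 28 gives the monic gcd k^2+3k-10.
Cancel k^2+3k-10 from numerator and denominator to get the reduced form.

(28-6k+2k^2)/(-3+k)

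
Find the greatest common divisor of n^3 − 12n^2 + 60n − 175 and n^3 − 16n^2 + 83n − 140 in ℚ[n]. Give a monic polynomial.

Repeated division with remainder:
  n^3 − 12n^2 + 60n − 175 = (n^3 − 16n^2 + 83n − 140) + (4n^2 − 23n − 35)
  n^3 − 16n^2 + 83n − 140 = ((1/4)n − 41/16)(4n^2 − 23n − 35) + ((525/16)n − 3675/16)
  4n^2 − 23n − 35 = ((64/525)n + 16/105)((525/16)n − 3675/16) + (0)
Last nonzero remainder: (525/16)n − 3675/16. Dividing through by 525/16 gives the monic gcd n − 7.

n − 7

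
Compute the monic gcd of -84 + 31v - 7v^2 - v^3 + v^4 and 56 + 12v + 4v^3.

Repeated division with remainder:
  v^4 - v^3 - 7v^2 + 31v - 84 = ((1/4)v - 1/4)(4v^3 + 12v + 56) + (-10v^2 + 20v - 70)
  4v^3 + 12v + 56 = (-(2/5)v - 4/5)(-10v^2 + 20v - 70) + (0)
Last nonzero remainder: -10v^2 + 20v - 70. Dividing through by -10 gives the monic gcd v^2 - 2v + 7.

7 - 2v + v^2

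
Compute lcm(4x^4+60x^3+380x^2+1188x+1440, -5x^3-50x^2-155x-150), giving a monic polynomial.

x^5+17x^4+125x^3+487x^2+954x+720

By polynomial division,
  4x^4+60x^3+380x^2+1188x+1440 = (-(4/5)x-4)(-5x^3-50x^2-155x-150) + (56x^2+448x+840)
  -5x^3-50x^2-155x-150 = (-(5/56)x-5/28)(56x^2+448x+840) + (0)
Last nonzero remainder: 56x^2+448x+840. Dividing through by 56 gives the monic gcd x^2+8x+15.
Then lcm(f, g) = f·g / gcd(f, g); expanding and making the result monic gives the answer.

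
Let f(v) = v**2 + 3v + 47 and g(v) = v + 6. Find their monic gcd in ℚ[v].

1

Euclidean algorithm in ℚ[v]:
  v**2 + 3v + 47 = (v − 3)(v + 6) + (65)
  v + 6 = ((1/65)v + 6/65)(65) + (0)
The last nonzero remainder is the constant 65, so the polynomials are coprime and gcd = 1.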